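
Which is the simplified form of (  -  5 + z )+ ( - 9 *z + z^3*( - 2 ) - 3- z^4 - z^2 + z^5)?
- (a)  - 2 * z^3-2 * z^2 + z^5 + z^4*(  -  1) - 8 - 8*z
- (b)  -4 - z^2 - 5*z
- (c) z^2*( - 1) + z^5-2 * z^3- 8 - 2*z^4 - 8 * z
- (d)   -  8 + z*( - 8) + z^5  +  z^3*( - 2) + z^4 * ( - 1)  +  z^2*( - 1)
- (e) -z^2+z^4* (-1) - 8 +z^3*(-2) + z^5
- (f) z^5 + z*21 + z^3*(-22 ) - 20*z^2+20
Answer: d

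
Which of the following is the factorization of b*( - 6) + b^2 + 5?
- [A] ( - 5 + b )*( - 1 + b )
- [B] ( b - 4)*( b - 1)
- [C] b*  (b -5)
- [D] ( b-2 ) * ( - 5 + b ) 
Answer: A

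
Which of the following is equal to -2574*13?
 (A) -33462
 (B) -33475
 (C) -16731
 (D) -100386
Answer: A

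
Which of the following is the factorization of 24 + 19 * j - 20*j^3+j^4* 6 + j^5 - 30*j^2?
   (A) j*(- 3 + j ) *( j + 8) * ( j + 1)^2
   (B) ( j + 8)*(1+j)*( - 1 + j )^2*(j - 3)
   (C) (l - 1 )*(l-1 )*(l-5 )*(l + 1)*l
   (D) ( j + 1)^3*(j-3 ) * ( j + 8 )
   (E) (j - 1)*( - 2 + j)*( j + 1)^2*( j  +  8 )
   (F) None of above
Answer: F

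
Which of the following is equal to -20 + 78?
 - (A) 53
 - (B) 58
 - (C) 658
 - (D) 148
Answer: B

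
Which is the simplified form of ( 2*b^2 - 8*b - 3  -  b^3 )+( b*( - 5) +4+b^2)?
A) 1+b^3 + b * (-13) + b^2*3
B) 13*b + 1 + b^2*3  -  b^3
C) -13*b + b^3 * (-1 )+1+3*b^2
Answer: C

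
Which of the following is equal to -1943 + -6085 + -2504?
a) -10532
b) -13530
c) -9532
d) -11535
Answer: a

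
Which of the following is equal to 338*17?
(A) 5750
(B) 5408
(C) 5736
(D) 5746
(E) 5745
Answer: D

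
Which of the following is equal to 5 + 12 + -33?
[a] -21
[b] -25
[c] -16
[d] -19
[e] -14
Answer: c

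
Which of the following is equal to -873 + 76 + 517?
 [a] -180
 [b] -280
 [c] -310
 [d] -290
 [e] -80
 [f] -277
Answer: b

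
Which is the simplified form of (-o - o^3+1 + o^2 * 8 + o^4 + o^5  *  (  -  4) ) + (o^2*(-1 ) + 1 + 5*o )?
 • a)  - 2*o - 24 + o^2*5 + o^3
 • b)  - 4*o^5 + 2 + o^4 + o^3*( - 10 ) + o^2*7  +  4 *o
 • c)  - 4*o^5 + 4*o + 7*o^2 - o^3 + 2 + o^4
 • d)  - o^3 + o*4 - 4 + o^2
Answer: c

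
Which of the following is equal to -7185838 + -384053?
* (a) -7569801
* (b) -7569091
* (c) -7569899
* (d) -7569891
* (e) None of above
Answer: d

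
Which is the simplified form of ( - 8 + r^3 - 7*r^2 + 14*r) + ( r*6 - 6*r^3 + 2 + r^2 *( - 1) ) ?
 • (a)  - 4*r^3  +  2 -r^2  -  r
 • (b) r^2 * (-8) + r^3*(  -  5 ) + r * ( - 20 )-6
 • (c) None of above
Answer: c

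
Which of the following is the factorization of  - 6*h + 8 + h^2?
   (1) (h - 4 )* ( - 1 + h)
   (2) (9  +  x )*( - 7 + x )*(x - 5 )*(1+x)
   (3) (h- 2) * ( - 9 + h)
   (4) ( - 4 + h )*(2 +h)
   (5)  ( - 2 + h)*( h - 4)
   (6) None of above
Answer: 5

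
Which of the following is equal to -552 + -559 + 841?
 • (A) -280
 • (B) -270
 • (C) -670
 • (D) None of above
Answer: B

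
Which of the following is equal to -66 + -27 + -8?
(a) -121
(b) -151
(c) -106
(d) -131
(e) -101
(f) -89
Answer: e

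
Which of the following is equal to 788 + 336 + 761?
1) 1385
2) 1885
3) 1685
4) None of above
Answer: 2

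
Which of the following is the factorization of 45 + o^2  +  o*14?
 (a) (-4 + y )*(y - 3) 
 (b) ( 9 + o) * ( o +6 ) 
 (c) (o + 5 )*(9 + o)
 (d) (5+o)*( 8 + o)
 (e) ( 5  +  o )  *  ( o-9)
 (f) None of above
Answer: c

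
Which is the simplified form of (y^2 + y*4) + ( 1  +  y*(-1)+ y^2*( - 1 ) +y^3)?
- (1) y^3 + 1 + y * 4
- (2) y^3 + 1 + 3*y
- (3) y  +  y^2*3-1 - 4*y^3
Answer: 2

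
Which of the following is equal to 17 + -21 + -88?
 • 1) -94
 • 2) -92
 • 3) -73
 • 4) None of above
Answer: 2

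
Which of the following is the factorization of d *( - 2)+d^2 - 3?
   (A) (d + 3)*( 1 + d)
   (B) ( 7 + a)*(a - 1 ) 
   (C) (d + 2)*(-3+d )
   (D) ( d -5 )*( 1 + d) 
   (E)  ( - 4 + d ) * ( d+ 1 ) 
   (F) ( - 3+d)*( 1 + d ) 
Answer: F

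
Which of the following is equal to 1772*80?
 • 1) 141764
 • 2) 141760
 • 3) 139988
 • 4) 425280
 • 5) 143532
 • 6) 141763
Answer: 2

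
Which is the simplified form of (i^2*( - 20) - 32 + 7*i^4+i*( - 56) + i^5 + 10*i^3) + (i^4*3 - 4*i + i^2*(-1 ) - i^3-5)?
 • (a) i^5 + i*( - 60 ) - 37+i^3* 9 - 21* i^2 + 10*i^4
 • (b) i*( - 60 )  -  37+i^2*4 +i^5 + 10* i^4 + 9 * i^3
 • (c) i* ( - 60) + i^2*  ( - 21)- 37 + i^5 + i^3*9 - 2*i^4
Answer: a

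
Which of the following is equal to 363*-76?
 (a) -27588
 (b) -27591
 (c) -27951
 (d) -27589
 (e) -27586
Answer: a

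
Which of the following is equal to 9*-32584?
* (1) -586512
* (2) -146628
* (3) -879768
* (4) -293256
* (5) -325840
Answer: 4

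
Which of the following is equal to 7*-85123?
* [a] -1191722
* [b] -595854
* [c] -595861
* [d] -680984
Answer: c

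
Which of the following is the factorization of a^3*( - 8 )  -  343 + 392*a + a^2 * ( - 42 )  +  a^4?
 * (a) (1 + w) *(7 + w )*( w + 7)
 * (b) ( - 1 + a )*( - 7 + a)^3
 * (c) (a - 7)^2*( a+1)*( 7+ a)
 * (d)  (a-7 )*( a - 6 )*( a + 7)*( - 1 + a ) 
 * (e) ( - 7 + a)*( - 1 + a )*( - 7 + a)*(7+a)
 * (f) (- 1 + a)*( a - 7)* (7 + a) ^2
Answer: e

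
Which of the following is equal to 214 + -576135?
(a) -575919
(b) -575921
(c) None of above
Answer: b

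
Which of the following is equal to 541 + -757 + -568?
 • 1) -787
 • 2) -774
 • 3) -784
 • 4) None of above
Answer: 3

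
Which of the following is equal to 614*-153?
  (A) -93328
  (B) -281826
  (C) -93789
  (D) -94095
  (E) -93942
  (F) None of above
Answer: E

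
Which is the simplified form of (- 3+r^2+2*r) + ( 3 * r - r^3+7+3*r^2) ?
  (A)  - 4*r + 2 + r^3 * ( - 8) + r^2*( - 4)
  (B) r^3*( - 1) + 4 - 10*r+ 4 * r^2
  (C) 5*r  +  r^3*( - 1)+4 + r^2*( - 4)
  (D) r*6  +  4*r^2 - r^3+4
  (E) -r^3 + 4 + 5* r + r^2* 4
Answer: E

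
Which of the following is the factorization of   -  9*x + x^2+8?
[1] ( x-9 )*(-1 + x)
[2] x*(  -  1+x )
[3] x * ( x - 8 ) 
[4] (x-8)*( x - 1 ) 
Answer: 4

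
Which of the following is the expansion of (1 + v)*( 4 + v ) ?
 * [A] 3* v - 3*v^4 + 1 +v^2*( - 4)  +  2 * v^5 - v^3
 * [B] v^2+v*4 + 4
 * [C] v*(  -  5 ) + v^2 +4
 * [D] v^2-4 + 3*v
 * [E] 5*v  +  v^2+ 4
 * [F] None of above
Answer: E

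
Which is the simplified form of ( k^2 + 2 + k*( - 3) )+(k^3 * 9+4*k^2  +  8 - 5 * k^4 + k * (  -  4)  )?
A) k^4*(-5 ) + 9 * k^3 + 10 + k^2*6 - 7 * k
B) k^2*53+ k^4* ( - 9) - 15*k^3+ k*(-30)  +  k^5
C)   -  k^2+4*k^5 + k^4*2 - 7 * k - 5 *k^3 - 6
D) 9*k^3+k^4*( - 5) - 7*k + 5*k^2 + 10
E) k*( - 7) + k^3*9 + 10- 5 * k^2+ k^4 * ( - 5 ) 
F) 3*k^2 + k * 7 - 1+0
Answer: D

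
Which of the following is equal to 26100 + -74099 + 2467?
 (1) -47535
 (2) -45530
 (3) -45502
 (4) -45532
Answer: 4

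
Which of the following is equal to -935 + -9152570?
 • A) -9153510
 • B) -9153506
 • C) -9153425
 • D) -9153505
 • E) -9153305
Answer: D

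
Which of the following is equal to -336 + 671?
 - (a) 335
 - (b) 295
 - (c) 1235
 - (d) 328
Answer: a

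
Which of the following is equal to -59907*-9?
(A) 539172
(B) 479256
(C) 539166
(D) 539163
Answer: D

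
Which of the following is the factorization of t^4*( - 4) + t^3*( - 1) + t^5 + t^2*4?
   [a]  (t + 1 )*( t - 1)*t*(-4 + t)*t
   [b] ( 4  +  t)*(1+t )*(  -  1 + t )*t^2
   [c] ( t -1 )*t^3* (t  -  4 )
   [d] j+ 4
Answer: a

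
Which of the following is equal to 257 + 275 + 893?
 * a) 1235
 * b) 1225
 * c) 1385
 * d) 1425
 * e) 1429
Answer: d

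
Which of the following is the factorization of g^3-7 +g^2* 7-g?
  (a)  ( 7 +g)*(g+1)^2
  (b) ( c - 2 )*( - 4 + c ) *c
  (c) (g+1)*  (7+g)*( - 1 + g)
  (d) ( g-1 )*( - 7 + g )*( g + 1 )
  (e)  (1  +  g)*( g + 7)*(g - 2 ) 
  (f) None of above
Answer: c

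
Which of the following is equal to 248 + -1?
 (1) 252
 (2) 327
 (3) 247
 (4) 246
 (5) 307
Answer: 3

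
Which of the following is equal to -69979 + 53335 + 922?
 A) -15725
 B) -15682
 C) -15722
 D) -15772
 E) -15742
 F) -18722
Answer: C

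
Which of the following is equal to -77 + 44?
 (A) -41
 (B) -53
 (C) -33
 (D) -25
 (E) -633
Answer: C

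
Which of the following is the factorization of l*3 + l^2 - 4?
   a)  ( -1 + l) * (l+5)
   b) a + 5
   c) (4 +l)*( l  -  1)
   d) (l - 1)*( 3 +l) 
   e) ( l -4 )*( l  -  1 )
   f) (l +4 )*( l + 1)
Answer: c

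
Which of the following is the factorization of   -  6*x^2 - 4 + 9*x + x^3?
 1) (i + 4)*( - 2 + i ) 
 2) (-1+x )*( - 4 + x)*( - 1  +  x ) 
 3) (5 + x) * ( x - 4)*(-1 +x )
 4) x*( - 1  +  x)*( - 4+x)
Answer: 2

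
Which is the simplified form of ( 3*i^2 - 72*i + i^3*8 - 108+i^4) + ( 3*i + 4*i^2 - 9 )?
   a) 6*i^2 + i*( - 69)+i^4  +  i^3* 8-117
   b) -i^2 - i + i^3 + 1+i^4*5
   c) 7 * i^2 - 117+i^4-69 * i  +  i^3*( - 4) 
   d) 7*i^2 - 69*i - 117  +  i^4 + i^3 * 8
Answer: d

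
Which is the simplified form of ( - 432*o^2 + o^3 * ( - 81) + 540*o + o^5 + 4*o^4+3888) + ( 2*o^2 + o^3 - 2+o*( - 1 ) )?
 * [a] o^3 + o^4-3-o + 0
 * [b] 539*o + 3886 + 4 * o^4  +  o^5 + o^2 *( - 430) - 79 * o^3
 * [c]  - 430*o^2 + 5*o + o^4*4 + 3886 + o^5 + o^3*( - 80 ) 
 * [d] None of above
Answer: d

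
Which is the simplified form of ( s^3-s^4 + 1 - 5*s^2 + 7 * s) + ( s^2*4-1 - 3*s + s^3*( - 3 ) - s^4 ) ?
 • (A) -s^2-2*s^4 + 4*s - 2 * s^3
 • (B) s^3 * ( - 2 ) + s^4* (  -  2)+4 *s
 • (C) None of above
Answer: A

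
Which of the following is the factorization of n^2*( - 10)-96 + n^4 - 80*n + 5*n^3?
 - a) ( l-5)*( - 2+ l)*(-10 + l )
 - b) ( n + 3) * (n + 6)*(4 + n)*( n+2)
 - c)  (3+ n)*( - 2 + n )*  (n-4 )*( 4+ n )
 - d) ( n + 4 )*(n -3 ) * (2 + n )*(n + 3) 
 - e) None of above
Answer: e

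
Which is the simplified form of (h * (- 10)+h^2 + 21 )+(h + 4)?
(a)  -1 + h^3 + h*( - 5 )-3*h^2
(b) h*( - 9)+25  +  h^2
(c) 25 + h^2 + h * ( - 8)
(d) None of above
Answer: b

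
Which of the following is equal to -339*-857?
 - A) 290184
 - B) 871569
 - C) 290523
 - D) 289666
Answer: C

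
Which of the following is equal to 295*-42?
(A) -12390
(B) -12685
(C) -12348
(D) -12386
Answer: A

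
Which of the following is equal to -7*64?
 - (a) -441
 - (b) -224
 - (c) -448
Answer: c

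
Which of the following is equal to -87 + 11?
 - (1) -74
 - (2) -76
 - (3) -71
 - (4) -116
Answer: 2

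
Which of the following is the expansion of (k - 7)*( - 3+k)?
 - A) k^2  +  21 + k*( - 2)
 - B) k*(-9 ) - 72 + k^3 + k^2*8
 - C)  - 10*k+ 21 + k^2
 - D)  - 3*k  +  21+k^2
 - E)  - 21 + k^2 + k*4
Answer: C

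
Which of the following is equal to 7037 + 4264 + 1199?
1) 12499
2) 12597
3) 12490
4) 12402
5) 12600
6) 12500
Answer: 6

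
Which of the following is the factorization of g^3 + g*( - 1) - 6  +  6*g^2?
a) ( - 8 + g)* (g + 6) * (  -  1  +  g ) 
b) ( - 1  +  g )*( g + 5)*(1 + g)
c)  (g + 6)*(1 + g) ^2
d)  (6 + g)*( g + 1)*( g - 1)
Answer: d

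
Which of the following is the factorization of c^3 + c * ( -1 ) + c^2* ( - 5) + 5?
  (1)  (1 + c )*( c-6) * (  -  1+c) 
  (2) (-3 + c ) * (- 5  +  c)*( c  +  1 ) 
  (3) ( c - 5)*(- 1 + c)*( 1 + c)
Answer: 3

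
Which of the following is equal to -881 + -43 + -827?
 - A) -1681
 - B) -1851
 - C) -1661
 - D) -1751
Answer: D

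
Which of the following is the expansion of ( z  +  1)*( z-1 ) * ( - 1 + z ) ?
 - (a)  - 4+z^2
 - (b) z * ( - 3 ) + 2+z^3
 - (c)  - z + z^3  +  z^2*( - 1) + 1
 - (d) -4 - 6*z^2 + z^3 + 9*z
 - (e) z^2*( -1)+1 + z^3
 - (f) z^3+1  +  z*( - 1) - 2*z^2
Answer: c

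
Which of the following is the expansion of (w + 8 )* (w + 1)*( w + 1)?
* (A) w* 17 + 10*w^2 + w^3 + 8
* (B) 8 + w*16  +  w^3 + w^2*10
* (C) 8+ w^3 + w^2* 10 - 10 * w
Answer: A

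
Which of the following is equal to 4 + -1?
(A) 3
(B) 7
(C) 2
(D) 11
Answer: A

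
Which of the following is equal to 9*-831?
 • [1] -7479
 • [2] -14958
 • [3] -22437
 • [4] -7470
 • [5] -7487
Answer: 1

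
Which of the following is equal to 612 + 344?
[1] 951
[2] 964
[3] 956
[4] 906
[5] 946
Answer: 3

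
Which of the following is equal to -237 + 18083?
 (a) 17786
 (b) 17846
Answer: b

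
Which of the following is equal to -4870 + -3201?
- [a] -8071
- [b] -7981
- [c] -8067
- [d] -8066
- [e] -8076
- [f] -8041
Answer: a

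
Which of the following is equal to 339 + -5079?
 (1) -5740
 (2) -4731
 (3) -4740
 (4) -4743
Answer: 3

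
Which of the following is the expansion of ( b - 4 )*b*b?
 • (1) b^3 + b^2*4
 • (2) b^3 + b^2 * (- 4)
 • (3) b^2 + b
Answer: 2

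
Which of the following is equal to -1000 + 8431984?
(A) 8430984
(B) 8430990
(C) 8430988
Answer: A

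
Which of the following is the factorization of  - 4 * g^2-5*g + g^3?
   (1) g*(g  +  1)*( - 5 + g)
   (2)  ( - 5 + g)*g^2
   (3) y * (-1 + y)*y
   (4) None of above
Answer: 1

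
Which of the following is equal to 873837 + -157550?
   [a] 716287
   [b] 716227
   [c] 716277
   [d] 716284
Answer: a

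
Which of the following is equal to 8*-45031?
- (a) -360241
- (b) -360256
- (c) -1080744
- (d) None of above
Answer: d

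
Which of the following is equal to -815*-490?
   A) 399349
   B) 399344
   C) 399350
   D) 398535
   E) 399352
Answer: C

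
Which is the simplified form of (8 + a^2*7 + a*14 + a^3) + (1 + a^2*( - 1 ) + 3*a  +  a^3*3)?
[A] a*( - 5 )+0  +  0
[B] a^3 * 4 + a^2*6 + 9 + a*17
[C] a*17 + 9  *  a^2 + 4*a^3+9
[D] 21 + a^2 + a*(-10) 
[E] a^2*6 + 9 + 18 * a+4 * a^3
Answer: B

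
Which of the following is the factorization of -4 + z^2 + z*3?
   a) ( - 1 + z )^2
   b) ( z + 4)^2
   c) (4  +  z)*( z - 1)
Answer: c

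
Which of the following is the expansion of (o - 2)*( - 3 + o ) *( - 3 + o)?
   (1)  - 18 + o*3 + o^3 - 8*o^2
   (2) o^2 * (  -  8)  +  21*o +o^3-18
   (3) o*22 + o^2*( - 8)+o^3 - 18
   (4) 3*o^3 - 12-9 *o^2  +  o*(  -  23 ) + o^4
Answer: 2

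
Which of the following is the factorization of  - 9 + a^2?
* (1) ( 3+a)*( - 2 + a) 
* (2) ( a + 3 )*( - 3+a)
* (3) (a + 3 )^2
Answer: 2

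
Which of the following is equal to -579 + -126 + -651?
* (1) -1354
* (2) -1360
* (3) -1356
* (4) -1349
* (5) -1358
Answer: 3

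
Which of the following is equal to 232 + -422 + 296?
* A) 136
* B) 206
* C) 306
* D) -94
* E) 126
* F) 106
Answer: F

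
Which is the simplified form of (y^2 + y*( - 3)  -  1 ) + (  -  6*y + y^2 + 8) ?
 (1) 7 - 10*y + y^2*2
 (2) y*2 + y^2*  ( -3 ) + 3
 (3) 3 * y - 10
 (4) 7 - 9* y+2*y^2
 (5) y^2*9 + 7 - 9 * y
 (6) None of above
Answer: 4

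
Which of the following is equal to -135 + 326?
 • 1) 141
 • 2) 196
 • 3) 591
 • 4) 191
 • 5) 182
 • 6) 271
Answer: 4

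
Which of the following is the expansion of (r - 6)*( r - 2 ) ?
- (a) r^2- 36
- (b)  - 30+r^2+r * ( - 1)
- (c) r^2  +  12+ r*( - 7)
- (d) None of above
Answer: d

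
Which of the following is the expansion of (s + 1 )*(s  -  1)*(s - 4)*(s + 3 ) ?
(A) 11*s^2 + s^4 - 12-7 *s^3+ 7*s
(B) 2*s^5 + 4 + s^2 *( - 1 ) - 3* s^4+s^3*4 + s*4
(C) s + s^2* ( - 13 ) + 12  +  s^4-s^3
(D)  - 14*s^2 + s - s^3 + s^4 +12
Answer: C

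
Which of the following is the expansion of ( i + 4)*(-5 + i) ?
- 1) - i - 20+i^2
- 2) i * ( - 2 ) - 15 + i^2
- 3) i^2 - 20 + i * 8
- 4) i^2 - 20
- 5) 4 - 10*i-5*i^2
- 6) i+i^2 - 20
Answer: 1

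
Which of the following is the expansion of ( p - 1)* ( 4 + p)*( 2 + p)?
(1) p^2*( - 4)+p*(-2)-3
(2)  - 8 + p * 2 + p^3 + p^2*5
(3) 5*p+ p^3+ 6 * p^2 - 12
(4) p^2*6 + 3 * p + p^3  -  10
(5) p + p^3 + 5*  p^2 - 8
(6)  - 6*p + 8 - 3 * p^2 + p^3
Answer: 2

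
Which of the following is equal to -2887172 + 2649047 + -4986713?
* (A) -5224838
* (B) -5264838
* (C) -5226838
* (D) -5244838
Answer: A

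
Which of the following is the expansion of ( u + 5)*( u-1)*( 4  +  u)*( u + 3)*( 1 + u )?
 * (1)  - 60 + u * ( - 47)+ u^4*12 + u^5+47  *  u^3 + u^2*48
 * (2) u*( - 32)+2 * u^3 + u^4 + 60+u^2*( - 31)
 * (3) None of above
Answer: 3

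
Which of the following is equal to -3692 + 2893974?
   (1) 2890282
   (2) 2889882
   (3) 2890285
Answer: 1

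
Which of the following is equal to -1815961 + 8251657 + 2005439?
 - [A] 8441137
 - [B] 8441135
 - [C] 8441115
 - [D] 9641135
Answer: B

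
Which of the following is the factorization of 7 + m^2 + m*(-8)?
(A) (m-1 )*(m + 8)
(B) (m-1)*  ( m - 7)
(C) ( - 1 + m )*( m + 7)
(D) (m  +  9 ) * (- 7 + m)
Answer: B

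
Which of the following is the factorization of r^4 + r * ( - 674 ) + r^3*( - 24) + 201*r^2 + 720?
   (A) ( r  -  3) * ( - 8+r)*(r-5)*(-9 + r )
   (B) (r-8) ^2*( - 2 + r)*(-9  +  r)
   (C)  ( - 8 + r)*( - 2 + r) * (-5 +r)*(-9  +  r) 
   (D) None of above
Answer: C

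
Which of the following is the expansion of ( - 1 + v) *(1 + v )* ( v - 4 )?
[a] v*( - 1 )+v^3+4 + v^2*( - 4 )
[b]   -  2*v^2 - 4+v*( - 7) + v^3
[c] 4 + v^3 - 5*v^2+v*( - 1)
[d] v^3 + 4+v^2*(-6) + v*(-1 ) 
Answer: a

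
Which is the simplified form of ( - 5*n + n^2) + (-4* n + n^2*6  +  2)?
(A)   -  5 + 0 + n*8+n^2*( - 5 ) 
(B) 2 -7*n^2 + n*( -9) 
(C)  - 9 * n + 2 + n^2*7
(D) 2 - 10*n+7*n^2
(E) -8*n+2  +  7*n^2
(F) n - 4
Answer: C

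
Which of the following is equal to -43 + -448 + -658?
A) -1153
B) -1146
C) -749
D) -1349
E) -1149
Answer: E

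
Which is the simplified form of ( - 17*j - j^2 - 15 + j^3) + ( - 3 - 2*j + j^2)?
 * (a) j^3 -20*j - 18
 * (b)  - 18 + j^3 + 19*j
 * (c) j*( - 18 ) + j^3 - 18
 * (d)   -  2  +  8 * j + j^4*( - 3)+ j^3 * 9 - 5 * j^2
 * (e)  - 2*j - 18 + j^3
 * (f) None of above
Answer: f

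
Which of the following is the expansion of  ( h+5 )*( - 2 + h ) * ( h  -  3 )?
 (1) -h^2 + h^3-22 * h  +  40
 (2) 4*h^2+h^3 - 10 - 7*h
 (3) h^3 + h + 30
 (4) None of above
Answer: 4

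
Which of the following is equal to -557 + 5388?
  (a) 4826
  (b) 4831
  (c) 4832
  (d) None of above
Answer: b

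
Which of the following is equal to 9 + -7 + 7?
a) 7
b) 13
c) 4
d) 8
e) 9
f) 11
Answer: e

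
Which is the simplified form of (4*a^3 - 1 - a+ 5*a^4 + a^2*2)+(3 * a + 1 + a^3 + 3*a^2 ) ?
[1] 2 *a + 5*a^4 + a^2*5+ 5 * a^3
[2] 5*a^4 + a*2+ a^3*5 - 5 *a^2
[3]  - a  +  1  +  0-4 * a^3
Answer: 1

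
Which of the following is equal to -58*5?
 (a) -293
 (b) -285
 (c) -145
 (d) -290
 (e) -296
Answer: d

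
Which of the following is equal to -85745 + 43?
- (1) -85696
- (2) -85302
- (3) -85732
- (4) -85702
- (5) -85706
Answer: 4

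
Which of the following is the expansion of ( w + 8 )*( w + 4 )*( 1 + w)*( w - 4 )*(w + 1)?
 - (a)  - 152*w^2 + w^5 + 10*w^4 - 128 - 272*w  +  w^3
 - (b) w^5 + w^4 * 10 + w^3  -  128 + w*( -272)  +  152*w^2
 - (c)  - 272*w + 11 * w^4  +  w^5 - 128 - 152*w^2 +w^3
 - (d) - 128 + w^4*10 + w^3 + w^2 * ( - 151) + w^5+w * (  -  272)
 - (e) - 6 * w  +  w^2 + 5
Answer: a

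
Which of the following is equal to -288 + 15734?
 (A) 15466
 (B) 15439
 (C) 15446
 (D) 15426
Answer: C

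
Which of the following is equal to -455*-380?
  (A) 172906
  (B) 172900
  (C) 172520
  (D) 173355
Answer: B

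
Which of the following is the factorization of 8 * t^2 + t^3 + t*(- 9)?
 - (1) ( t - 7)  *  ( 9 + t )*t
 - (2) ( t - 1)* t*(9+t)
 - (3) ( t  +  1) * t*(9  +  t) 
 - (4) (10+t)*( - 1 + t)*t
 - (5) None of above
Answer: 2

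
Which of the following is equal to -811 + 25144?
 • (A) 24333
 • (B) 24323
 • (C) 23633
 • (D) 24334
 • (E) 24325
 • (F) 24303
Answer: A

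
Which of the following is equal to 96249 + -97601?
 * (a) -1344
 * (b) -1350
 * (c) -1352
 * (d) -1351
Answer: c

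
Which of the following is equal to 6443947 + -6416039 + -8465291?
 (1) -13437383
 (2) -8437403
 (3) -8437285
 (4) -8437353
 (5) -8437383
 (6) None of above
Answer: 5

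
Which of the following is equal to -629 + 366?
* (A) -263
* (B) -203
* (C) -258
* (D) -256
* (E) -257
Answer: A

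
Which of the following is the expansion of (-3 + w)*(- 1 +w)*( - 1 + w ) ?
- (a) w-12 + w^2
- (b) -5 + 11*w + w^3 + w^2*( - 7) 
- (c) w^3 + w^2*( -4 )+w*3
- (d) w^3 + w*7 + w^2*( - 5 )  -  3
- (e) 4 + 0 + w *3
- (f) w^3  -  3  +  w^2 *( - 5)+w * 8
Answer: d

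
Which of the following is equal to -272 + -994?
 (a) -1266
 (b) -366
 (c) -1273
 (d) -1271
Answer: a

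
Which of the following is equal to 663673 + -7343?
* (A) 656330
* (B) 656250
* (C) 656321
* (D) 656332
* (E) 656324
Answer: A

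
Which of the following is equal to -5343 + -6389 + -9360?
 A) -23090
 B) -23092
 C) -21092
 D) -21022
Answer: C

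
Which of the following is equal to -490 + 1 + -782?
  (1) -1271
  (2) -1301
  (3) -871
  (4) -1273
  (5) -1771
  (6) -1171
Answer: 1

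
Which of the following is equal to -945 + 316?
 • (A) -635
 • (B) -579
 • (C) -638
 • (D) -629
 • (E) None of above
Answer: D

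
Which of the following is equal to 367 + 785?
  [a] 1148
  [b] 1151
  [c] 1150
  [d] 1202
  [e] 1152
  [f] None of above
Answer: e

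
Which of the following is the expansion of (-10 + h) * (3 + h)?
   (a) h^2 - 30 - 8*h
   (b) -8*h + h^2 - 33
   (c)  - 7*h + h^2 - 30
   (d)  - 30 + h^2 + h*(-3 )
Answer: c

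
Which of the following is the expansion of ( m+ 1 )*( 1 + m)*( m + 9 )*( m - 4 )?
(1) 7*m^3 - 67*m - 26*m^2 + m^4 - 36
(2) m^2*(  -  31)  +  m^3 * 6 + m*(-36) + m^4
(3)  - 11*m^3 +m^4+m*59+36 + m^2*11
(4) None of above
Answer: 4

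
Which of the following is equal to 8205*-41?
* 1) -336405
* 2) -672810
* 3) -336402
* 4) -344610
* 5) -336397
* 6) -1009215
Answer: 1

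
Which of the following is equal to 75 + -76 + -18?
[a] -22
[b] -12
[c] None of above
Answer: c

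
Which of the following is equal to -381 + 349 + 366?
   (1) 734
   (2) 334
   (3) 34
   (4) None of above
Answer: 2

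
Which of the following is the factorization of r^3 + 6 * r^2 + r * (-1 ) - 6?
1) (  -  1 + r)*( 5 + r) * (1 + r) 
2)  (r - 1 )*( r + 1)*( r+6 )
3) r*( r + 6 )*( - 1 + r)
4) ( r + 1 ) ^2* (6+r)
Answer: 2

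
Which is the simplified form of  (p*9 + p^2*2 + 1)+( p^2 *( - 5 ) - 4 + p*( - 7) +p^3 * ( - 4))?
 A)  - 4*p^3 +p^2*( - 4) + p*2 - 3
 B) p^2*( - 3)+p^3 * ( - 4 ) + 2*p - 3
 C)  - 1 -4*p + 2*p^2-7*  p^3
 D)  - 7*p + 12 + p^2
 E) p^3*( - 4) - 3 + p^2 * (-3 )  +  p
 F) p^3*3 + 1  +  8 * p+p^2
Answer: B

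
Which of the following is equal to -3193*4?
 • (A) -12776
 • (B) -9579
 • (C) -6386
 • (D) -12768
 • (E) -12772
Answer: E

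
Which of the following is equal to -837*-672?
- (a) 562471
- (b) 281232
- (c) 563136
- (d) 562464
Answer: d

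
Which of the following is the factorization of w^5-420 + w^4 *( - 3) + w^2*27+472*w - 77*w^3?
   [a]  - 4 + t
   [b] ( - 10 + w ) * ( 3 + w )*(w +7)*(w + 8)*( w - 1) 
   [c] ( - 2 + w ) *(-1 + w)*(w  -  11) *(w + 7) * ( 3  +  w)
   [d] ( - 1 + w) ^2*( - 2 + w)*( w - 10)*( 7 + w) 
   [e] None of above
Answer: e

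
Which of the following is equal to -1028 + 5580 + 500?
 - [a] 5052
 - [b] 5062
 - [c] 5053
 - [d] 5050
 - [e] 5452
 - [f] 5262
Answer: a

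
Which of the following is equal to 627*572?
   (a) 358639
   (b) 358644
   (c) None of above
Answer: b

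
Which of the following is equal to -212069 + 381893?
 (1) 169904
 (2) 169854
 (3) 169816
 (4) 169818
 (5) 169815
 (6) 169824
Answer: 6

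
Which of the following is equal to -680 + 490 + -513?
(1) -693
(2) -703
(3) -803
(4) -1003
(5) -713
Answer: 2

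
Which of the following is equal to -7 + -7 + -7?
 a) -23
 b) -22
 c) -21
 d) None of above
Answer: c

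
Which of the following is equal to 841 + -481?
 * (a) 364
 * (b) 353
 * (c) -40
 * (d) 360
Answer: d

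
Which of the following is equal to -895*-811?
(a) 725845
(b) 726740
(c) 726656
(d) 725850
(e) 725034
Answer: a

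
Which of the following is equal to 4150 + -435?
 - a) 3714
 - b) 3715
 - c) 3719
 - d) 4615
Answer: b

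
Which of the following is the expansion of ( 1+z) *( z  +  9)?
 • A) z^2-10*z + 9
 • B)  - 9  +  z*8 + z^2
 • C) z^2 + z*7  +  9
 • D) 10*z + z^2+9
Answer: D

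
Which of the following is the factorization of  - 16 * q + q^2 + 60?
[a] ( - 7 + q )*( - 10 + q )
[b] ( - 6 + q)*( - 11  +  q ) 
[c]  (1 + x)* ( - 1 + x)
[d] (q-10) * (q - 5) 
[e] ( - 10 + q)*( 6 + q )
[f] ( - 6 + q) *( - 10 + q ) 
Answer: f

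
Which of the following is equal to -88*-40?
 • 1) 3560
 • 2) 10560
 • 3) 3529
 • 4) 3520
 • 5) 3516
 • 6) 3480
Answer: 4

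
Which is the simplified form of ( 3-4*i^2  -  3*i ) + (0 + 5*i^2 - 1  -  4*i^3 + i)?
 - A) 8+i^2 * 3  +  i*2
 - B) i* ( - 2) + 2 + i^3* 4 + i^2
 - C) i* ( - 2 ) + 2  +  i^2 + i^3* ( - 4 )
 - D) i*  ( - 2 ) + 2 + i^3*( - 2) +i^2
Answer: C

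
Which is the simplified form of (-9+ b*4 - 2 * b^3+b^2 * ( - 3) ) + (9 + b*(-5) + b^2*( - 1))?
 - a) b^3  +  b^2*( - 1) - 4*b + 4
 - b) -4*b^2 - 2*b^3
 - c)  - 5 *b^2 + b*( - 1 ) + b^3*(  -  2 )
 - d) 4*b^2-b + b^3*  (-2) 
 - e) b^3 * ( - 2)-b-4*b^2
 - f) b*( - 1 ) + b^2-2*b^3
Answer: e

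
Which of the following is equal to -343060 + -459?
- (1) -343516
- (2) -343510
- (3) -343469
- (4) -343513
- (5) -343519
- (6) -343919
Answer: 5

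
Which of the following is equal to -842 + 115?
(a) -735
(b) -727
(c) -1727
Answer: b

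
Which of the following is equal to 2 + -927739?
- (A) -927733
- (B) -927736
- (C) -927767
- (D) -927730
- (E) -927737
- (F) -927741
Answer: E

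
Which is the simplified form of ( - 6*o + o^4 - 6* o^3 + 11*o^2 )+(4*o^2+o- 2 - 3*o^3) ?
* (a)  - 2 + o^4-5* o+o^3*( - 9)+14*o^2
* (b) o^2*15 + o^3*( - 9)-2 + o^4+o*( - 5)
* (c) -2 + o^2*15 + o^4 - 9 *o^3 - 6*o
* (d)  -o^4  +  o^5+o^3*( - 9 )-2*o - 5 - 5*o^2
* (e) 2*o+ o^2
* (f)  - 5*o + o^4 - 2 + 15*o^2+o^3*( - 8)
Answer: b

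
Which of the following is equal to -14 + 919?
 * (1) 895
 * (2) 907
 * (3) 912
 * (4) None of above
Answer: 4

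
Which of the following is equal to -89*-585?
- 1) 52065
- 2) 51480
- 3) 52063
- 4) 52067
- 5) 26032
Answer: 1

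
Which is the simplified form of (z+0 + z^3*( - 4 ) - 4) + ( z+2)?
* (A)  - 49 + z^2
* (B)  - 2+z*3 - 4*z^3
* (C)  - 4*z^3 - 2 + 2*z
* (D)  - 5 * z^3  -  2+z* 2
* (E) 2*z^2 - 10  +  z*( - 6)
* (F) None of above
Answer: C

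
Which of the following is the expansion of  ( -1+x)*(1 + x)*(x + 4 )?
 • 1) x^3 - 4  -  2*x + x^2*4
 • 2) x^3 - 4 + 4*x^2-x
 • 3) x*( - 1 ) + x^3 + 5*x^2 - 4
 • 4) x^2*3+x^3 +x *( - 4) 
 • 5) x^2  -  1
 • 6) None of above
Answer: 2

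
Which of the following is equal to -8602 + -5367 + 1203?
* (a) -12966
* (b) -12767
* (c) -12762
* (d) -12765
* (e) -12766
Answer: e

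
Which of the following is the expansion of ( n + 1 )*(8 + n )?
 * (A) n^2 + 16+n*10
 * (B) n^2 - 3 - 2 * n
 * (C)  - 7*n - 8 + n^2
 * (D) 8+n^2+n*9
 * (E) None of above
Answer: D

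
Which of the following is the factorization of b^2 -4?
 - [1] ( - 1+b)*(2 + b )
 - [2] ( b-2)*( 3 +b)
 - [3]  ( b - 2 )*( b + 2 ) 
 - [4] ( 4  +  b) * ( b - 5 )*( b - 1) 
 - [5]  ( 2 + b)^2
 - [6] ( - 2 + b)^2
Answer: 3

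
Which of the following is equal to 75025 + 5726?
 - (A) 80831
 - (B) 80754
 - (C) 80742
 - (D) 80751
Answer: D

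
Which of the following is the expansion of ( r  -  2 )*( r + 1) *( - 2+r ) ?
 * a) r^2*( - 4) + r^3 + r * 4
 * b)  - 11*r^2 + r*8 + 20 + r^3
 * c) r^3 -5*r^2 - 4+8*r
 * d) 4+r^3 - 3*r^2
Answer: d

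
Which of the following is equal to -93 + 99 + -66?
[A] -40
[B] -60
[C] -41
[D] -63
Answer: B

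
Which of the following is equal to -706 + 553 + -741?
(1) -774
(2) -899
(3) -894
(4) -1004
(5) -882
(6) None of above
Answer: 3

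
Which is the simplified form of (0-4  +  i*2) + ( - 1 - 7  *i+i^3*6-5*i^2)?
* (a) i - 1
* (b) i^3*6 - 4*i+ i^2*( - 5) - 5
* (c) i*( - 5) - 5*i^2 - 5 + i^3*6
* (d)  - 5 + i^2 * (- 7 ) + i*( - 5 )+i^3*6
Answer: c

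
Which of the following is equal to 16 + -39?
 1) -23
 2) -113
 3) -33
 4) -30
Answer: 1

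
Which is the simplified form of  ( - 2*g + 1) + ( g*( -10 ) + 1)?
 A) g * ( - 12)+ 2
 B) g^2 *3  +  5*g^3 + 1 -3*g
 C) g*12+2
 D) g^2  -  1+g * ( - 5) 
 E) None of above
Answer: A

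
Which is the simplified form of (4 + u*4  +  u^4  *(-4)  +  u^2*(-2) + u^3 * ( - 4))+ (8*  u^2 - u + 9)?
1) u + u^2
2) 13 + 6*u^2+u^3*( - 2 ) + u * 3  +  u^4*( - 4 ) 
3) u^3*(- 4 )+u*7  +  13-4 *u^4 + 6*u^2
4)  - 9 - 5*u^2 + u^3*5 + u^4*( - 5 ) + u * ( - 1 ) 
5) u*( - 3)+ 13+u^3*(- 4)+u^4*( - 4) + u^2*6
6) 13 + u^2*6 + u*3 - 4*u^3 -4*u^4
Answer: 6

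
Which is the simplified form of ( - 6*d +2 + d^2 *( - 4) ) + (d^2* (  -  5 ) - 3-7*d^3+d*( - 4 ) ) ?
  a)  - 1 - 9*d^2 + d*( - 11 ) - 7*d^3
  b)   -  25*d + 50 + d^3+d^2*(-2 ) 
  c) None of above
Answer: c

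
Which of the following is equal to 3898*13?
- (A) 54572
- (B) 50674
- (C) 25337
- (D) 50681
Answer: B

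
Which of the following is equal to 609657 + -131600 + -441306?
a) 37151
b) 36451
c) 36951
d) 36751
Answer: d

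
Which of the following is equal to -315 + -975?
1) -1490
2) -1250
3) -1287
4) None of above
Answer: 4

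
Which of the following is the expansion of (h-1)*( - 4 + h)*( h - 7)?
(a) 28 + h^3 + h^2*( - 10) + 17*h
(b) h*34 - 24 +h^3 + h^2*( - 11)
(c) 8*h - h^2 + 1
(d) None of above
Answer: d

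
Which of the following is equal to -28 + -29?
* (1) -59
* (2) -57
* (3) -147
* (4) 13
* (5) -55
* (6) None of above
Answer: 2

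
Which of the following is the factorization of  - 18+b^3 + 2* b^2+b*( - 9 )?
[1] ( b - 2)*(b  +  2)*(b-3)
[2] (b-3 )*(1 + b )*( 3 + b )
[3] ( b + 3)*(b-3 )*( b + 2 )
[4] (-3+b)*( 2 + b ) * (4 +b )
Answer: 3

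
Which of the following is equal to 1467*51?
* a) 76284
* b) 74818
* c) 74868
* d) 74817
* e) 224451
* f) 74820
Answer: d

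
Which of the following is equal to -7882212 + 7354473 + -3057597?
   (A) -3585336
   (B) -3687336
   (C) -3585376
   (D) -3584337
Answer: A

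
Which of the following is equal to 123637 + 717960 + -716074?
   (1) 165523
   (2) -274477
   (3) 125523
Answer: 3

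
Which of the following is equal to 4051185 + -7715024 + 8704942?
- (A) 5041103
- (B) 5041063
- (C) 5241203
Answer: A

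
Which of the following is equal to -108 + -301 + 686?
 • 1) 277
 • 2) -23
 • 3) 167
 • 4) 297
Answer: 1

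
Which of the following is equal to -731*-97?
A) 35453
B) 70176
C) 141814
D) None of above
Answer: D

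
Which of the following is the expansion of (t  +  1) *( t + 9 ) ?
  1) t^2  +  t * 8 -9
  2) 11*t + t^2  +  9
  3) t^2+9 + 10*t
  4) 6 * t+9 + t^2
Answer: 3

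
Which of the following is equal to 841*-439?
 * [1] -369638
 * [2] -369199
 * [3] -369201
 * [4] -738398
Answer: 2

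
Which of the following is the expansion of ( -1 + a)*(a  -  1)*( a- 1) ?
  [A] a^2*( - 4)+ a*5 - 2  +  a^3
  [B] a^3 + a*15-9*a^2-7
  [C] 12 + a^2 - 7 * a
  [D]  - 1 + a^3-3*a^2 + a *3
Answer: D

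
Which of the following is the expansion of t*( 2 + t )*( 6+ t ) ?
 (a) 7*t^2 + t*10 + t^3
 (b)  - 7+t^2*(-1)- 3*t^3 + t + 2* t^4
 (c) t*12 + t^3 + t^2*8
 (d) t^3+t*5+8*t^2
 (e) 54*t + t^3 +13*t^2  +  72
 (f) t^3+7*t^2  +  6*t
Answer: c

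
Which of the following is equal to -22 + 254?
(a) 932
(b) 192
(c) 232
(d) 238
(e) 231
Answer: c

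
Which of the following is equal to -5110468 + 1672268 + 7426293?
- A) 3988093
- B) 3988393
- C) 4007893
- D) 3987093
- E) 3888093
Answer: A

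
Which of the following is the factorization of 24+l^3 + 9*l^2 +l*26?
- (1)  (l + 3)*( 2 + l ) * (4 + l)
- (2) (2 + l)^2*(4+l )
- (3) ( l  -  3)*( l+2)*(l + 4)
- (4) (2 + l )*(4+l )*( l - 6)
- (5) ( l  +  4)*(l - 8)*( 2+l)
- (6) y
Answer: 1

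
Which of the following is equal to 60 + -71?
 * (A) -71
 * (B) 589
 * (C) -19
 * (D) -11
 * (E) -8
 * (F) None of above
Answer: D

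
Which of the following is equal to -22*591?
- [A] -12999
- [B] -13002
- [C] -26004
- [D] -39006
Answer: B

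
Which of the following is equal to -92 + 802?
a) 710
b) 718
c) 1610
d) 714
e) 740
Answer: a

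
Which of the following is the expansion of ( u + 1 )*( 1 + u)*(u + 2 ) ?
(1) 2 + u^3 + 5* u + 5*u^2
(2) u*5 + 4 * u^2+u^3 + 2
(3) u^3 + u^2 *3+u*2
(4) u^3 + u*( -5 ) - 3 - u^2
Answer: 2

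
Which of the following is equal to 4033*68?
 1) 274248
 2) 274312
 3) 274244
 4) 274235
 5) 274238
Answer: 3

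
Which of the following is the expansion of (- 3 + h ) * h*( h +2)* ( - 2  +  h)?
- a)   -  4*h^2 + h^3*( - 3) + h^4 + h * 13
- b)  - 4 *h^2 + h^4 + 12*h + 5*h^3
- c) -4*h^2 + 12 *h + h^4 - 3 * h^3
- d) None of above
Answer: c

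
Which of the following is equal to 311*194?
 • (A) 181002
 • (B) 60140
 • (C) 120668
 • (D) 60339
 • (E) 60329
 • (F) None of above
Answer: F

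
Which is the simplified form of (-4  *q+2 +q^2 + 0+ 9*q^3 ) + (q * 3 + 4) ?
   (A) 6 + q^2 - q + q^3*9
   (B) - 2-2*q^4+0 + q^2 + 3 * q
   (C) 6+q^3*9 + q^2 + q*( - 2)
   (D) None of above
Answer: A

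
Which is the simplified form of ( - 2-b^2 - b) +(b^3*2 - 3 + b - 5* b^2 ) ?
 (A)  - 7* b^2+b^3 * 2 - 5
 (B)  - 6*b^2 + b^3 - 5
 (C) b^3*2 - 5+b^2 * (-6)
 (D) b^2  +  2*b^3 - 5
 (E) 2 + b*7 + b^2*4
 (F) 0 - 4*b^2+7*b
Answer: C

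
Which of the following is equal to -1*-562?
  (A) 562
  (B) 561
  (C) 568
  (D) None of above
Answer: A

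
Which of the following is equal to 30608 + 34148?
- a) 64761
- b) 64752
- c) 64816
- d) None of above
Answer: d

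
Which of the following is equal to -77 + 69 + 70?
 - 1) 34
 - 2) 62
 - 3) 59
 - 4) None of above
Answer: 2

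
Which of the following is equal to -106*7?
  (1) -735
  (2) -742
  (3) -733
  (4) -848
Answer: 2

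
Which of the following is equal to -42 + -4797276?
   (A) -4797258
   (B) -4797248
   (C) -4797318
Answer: C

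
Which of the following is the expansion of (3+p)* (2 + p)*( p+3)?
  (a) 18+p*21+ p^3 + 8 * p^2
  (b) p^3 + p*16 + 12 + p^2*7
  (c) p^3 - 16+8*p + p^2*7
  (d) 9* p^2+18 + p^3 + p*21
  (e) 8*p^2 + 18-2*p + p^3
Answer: a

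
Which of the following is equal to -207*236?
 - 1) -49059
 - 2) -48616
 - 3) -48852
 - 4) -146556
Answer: 3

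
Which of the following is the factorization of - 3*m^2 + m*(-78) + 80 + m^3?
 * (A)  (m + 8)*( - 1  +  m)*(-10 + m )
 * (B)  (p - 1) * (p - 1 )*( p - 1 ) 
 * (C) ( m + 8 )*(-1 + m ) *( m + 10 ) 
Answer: A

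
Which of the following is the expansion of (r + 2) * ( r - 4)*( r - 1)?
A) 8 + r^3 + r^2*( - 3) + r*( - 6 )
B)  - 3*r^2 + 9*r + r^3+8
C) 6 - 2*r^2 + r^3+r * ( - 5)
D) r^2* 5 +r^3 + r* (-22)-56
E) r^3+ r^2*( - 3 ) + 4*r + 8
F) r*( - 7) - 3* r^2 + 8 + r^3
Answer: A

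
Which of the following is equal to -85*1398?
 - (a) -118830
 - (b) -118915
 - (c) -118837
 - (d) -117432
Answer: a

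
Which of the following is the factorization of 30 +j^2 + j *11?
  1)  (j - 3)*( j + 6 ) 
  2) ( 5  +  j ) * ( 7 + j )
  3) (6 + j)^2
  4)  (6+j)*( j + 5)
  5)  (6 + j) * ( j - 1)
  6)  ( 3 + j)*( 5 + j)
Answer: 4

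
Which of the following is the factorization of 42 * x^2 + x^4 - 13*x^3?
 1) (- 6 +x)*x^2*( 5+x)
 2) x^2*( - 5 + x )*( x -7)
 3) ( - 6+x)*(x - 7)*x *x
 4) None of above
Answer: 3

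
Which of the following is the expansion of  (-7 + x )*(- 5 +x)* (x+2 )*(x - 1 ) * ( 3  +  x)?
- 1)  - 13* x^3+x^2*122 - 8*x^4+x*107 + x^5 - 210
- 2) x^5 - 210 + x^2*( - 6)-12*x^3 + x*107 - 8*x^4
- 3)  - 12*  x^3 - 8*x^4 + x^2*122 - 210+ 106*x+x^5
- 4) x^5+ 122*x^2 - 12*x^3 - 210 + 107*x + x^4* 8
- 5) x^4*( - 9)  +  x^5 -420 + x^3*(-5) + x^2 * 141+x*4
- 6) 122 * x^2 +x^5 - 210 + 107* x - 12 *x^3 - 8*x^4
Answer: 6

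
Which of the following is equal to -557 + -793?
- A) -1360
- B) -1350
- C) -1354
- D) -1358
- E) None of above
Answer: B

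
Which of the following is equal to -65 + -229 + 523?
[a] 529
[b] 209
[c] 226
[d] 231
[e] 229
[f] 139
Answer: e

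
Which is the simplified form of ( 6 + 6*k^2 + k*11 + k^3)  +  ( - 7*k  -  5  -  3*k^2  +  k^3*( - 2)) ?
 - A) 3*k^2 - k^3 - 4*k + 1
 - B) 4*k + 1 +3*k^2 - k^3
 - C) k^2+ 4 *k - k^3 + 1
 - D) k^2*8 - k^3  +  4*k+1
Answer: B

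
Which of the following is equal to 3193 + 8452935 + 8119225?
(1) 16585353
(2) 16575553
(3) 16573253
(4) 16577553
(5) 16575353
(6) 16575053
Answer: 5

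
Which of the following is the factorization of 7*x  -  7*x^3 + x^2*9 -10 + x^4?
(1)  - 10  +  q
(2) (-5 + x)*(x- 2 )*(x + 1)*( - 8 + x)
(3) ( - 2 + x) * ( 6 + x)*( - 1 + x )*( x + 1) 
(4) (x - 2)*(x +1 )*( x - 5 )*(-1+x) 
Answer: 4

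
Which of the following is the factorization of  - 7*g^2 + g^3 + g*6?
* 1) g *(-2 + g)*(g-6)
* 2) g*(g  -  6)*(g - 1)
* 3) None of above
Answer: 2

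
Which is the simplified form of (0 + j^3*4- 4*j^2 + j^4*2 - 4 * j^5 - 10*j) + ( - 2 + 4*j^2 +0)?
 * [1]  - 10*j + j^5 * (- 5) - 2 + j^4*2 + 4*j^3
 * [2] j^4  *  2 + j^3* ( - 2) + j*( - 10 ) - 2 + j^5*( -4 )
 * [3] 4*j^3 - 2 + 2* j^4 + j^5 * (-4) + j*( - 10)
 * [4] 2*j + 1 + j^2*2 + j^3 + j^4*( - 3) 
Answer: 3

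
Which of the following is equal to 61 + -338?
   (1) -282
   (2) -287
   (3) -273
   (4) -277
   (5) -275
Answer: 4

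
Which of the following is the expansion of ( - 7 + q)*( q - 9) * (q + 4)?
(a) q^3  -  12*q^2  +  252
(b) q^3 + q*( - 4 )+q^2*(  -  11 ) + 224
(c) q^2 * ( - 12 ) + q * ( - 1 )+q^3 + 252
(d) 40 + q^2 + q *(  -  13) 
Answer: c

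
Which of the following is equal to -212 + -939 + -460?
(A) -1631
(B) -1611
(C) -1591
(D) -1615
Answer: B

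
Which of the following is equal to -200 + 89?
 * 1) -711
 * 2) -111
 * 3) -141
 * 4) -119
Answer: 2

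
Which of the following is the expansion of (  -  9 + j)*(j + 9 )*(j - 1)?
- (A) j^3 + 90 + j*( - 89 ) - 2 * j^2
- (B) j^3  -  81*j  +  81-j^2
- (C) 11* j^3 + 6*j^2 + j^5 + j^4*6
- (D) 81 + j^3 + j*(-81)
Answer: B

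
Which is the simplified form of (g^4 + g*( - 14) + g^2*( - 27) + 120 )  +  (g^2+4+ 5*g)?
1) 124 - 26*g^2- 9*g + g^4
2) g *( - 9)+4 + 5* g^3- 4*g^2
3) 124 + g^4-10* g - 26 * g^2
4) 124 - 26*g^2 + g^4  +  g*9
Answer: 1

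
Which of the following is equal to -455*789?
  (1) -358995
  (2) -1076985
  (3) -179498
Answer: 1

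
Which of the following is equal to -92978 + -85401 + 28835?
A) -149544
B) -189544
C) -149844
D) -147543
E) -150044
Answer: A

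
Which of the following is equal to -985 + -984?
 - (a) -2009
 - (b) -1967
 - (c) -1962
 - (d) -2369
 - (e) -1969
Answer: e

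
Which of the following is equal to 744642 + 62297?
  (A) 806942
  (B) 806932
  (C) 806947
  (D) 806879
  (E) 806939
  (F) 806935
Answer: E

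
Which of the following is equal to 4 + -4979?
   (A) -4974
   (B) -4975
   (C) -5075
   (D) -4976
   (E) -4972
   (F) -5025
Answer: B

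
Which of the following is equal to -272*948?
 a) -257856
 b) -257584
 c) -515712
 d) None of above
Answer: a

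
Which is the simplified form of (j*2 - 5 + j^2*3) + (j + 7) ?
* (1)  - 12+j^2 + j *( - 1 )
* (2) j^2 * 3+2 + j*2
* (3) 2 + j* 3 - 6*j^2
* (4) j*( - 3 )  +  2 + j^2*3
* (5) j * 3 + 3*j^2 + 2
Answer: 5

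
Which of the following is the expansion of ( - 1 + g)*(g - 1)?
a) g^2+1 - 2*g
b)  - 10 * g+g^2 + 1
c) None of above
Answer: a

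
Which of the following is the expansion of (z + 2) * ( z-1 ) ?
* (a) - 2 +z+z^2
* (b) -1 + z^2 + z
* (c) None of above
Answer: a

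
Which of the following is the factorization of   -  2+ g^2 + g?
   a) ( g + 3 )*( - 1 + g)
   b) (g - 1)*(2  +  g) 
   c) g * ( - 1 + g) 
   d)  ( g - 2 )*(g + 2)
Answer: b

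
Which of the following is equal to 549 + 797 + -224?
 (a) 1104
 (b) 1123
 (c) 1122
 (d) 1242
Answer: c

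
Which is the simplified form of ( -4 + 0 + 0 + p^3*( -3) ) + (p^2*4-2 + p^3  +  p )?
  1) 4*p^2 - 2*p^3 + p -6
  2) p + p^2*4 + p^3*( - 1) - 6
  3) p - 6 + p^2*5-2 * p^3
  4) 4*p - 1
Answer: 1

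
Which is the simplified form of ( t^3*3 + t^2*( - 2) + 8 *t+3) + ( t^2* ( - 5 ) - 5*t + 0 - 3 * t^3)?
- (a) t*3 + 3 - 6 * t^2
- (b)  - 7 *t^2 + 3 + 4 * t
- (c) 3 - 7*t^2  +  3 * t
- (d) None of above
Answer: c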